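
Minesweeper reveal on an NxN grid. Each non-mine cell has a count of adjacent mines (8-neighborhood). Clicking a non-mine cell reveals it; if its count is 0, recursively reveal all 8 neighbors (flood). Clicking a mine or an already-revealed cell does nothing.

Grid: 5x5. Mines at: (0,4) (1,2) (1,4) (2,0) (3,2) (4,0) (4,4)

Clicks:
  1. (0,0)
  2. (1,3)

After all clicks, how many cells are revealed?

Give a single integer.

Click 1 (0,0) count=0: revealed 4 new [(0,0) (0,1) (1,0) (1,1)] -> total=4
Click 2 (1,3) count=3: revealed 1 new [(1,3)] -> total=5

Answer: 5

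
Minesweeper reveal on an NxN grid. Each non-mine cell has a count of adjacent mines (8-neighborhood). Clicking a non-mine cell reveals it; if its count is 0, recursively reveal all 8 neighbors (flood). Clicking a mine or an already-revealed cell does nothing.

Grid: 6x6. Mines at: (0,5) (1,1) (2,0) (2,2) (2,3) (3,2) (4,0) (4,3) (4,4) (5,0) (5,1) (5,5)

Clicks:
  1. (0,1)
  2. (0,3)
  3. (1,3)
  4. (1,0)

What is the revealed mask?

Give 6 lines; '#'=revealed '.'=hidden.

Answer: .####.
#.###.
......
......
......
......

Derivation:
Click 1 (0,1) count=1: revealed 1 new [(0,1)] -> total=1
Click 2 (0,3) count=0: revealed 6 new [(0,2) (0,3) (0,4) (1,2) (1,3) (1,4)] -> total=7
Click 3 (1,3) count=2: revealed 0 new [(none)] -> total=7
Click 4 (1,0) count=2: revealed 1 new [(1,0)] -> total=8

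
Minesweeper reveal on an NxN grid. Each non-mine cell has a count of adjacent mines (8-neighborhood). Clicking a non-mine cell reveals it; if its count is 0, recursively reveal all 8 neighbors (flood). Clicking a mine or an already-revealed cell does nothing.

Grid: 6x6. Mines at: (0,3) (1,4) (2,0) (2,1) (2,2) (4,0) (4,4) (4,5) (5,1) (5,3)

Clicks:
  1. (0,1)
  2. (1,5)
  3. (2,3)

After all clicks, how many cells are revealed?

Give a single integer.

Click 1 (0,1) count=0: revealed 6 new [(0,0) (0,1) (0,2) (1,0) (1,1) (1,2)] -> total=6
Click 2 (1,5) count=1: revealed 1 new [(1,5)] -> total=7
Click 3 (2,3) count=2: revealed 1 new [(2,3)] -> total=8

Answer: 8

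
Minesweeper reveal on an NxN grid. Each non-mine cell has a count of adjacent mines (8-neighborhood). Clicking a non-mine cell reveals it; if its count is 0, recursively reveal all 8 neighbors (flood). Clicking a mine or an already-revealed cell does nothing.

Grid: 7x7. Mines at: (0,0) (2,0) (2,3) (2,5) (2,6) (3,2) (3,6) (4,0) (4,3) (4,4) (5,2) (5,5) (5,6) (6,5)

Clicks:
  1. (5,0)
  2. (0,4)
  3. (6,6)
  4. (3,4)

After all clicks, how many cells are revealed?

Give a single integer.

Click 1 (5,0) count=1: revealed 1 new [(5,0)] -> total=1
Click 2 (0,4) count=0: revealed 12 new [(0,1) (0,2) (0,3) (0,4) (0,5) (0,6) (1,1) (1,2) (1,3) (1,4) (1,5) (1,6)] -> total=13
Click 3 (6,6) count=3: revealed 1 new [(6,6)] -> total=14
Click 4 (3,4) count=4: revealed 1 new [(3,4)] -> total=15

Answer: 15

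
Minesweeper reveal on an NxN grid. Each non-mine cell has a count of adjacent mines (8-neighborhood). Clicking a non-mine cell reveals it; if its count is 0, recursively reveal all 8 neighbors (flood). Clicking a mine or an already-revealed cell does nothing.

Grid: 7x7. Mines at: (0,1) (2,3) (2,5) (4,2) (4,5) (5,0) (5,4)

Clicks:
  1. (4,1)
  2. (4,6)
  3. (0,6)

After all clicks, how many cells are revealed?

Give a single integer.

Click 1 (4,1) count=2: revealed 1 new [(4,1)] -> total=1
Click 2 (4,6) count=1: revealed 1 new [(4,6)] -> total=2
Click 3 (0,6) count=0: revealed 10 new [(0,2) (0,3) (0,4) (0,5) (0,6) (1,2) (1,3) (1,4) (1,5) (1,6)] -> total=12

Answer: 12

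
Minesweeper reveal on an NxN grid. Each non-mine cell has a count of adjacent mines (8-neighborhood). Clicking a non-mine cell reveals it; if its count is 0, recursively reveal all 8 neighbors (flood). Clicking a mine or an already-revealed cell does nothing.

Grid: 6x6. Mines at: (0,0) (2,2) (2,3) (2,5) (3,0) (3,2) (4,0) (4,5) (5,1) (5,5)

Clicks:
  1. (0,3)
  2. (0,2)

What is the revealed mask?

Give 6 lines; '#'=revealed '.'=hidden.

Click 1 (0,3) count=0: revealed 10 new [(0,1) (0,2) (0,3) (0,4) (0,5) (1,1) (1,2) (1,3) (1,4) (1,5)] -> total=10
Click 2 (0,2) count=0: revealed 0 new [(none)] -> total=10

Answer: .#####
.#####
......
......
......
......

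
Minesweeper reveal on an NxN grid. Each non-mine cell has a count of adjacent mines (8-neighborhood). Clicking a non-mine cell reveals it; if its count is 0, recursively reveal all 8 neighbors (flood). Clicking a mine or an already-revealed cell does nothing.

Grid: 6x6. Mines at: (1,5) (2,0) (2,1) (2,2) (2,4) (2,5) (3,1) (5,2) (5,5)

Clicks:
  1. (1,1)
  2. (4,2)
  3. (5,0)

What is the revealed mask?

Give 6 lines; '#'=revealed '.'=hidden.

Click 1 (1,1) count=3: revealed 1 new [(1,1)] -> total=1
Click 2 (4,2) count=2: revealed 1 new [(4,2)] -> total=2
Click 3 (5,0) count=0: revealed 4 new [(4,0) (4,1) (5,0) (5,1)] -> total=6

Answer: ......
.#....
......
......
###...
##....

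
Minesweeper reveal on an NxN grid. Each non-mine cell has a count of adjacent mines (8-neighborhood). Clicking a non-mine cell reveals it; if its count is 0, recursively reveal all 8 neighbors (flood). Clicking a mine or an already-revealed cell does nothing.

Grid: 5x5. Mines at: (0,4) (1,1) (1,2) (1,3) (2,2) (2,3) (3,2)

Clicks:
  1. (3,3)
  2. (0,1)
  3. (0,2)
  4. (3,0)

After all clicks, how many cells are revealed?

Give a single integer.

Answer: 9

Derivation:
Click 1 (3,3) count=3: revealed 1 new [(3,3)] -> total=1
Click 2 (0,1) count=2: revealed 1 new [(0,1)] -> total=2
Click 3 (0,2) count=3: revealed 1 new [(0,2)] -> total=3
Click 4 (3,0) count=0: revealed 6 new [(2,0) (2,1) (3,0) (3,1) (4,0) (4,1)] -> total=9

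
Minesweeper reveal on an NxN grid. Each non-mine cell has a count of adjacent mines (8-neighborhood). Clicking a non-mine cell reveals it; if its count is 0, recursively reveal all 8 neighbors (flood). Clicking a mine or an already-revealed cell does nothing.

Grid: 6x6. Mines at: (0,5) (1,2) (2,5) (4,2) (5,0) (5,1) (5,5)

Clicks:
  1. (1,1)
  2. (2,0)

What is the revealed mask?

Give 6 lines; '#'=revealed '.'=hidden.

Answer: ##....
##....
##....
##....
##....
......

Derivation:
Click 1 (1,1) count=1: revealed 1 new [(1,1)] -> total=1
Click 2 (2,0) count=0: revealed 9 new [(0,0) (0,1) (1,0) (2,0) (2,1) (3,0) (3,1) (4,0) (4,1)] -> total=10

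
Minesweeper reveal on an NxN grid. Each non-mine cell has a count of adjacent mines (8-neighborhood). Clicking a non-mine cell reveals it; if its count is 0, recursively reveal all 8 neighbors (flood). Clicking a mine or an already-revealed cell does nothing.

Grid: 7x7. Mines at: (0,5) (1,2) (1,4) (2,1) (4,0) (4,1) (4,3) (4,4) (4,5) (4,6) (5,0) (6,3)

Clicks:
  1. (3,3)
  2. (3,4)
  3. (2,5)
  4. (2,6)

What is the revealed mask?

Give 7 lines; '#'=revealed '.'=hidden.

Click 1 (3,3) count=2: revealed 1 new [(3,3)] -> total=1
Click 2 (3,4) count=3: revealed 1 new [(3,4)] -> total=2
Click 3 (2,5) count=1: revealed 1 new [(2,5)] -> total=3
Click 4 (2,6) count=0: revealed 5 new [(1,5) (1,6) (2,6) (3,5) (3,6)] -> total=8

Answer: .......
.....##
.....##
...####
.......
.......
.......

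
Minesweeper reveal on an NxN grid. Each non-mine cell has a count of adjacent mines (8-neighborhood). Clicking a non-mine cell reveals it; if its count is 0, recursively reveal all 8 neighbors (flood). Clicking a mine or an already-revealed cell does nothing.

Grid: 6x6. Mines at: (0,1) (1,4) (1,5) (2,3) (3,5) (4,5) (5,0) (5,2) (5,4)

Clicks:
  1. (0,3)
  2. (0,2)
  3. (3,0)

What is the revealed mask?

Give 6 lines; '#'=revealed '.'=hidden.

Click 1 (0,3) count=1: revealed 1 new [(0,3)] -> total=1
Click 2 (0,2) count=1: revealed 1 new [(0,2)] -> total=2
Click 3 (3,0) count=0: revealed 12 new [(1,0) (1,1) (1,2) (2,0) (2,1) (2,2) (3,0) (3,1) (3,2) (4,0) (4,1) (4,2)] -> total=14

Answer: ..##..
###...
###...
###...
###...
......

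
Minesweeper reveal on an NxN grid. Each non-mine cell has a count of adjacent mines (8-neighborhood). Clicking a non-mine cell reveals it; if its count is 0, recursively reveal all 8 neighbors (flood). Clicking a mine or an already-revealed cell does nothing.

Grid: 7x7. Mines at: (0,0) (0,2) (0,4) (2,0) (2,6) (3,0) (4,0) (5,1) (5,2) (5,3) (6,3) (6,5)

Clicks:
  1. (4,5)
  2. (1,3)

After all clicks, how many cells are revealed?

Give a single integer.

Answer: 25

Derivation:
Click 1 (4,5) count=0: revealed 25 new [(1,1) (1,2) (1,3) (1,4) (1,5) (2,1) (2,2) (2,3) (2,4) (2,5) (3,1) (3,2) (3,3) (3,4) (3,5) (3,6) (4,1) (4,2) (4,3) (4,4) (4,5) (4,6) (5,4) (5,5) (5,6)] -> total=25
Click 2 (1,3) count=2: revealed 0 new [(none)] -> total=25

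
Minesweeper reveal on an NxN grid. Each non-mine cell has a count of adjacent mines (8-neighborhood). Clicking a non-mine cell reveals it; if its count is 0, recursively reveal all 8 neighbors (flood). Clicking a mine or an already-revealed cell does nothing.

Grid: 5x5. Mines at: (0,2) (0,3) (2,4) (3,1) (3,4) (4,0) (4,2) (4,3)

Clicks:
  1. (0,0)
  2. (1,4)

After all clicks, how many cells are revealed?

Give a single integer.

Click 1 (0,0) count=0: revealed 6 new [(0,0) (0,1) (1,0) (1,1) (2,0) (2,1)] -> total=6
Click 2 (1,4) count=2: revealed 1 new [(1,4)] -> total=7

Answer: 7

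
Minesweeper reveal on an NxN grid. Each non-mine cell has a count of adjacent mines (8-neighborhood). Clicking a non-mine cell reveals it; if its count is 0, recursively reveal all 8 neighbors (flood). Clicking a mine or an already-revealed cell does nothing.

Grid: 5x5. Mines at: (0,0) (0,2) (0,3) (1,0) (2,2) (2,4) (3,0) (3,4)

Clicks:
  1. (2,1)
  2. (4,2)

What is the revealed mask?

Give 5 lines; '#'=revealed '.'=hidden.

Click 1 (2,1) count=3: revealed 1 new [(2,1)] -> total=1
Click 2 (4,2) count=0: revealed 6 new [(3,1) (3,2) (3,3) (4,1) (4,2) (4,3)] -> total=7

Answer: .....
.....
.#...
.###.
.###.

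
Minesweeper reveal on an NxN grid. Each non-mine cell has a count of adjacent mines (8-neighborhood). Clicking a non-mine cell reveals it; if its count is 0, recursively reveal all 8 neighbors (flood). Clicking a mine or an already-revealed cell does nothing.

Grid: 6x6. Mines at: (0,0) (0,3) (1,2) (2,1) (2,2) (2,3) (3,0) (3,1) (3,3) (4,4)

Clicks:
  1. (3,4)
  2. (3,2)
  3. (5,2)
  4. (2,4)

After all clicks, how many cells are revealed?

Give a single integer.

Click 1 (3,4) count=3: revealed 1 new [(3,4)] -> total=1
Click 2 (3,2) count=5: revealed 1 new [(3,2)] -> total=2
Click 3 (5,2) count=0: revealed 8 new [(4,0) (4,1) (4,2) (4,3) (5,0) (5,1) (5,2) (5,3)] -> total=10
Click 4 (2,4) count=2: revealed 1 new [(2,4)] -> total=11

Answer: 11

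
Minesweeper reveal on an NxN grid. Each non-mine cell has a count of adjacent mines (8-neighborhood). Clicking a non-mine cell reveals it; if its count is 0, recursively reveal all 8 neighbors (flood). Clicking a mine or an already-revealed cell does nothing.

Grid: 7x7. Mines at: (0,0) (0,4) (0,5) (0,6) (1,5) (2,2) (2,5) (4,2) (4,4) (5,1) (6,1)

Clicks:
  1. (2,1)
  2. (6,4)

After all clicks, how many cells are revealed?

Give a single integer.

Answer: 15

Derivation:
Click 1 (2,1) count=1: revealed 1 new [(2,1)] -> total=1
Click 2 (6,4) count=0: revealed 14 new [(3,5) (3,6) (4,5) (4,6) (5,2) (5,3) (5,4) (5,5) (5,6) (6,2) (6,3) (6,4) (6,5) (6,6)] -> total=15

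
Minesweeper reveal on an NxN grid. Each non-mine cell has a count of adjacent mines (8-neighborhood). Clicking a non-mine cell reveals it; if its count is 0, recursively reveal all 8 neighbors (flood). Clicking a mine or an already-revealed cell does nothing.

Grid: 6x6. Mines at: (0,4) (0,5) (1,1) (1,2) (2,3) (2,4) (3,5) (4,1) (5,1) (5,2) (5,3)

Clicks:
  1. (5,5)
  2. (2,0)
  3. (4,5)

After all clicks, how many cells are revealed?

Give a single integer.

Answer: 5

Derivation:
Click 1 (5,5) count=0: revealed 4 new [(4,4) (4,5) (5,4) (5,5)] -> total=4
Click 2 (2,0) count=1: revealed 1 new [(2,0)] -> total=5
Click 3 (4,5) count=1: revealed 0 new [(none)] -> total=5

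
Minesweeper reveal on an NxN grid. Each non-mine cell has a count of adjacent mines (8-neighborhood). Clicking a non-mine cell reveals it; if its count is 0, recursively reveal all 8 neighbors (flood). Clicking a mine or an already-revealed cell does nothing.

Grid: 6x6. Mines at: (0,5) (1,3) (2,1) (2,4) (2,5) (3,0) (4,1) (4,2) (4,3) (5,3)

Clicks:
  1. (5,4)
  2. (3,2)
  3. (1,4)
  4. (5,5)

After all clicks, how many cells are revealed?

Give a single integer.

Answer: 8

Derivation:
Click 1 (5,4) count=2: revealed 1 new [(5,4)] -> total=1
Click 2 (3,2) count=4: revealed 1 new [(3,2)] -> total=2
Click 3 (1,4) count=4: revealed 1 new [(1,4)] -> total=3
Click 4 (5,5) count=0: revealed 5 new [(3,4) (3,5) (4,4) (4,5) (5,5)] -> total=8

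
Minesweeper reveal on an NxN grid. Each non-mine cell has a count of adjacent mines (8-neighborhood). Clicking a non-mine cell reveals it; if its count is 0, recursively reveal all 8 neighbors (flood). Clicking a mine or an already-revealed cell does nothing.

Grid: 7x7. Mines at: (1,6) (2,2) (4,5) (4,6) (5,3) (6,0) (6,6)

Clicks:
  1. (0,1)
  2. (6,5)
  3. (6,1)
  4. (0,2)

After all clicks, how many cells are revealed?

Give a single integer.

Answer: 31

Derivation:
Click 1 (0,1) count=0: revealed 29 new [(0,0) (0,1) (0,2) (0,3) (0,4) (0,5) (1,0) (1,1) (1,2) (1,3) (1,4) (1,5) (2,0) (2,1) (2,3) (2,4) (2,5) (3,0) (3,1) (3,2) (3,3) (3,4) (3,5) (4,0) (4,1) (4,2) (5,0) (5,1) (5,2)] -> total=29
Click 2 (6,5) count=1: revealed 1 new [(6,5)] -> total=30
Click 3 (6,1) count=1: revealed 1 new [(6,1)] -> total=31
Click 4 (0,2) count=0: revealed 0 new [(none)] -> total=31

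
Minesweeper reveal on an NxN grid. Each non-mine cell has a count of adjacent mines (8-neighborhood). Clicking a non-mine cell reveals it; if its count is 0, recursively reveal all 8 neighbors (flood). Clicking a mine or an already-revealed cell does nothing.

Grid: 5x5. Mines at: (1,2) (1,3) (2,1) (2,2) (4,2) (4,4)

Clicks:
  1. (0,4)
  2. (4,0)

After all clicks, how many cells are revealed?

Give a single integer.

Answer: 5

Derivation:
Click 1 (0,4) count=1: revealed 1 new [(0,4)] -> total=1
Click 2 (4,0) count=0: revealed 4 new [(3,0) (3,1) (4,0) (4,1)] -> total=5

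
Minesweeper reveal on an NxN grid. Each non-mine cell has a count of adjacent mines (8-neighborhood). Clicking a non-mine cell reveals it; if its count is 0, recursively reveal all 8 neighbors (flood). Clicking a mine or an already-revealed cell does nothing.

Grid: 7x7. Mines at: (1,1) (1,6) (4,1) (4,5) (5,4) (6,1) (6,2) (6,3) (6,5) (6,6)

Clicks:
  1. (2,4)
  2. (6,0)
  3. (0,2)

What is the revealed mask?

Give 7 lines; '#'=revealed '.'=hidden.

Answer: ..####.
..####.
..####.
..####.
..###..
.......
#......

Derivation:
Click 1 (2,4) count=0: revealed 19 new [(0,2) (0,3) (0,4) (0,5) (1,2) (1,3) (1,4) (1,5) (2,2) (2,3) (2,4) (2,5) (3,2) (3,3) (3,4) (3,5) (4,2) (4,3) (4,4)] -> total=19
Click 2 (6,0) count=1: revealed 1 new [(6,0)] -> total=20
Click 3 (0,2) count=1: revealed 0 new [(none)] -> total=20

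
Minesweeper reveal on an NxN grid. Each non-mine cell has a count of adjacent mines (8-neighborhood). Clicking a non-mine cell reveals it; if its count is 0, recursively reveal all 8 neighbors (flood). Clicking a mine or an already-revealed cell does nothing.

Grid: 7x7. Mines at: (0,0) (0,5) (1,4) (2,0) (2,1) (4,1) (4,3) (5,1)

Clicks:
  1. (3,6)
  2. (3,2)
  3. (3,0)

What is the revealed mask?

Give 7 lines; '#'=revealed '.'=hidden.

Answer: .......
.....##
....###
#.#.###
....###
..#####
..#####

Derivation:
Click 1 (3,6) count=0: revealed 21 new [(1,5) (1,6) (2,4) (2,5) (2,6) (3,4) (3,5) (3,6) (4,4) (4,5) (4,6) (5,2) (5,3) (5,4) (5,5) (5,6) (6,2) (6,3) (6,4) (6,5) (6,6)] -> total=21
Click 2 (3,2) count=3: revealed 1 new [(3,2)] -> total=22
Click 3 (3,0) count=3: revealed 1 new [(3,0)] -> total=23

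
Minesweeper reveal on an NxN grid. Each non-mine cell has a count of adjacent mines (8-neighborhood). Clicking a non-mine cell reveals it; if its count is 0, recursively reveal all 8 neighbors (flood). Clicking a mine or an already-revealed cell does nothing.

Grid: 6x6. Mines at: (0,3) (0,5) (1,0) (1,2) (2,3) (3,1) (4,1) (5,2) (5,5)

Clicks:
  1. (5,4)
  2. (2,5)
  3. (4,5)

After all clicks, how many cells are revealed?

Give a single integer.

Answer: 9

Derivation:
Click 1 (5,4) count=1: revealed 1 new [(5,4)] -> total=1
Click 2 (2,5) count=0: revealed 8 new [(1,4) (1,5) (2,4) (2,5) (3,4) (3,5) (4,4) (4,5)] -> total=9
Click 3 (4,5) count=1: revealed 0 new [(none)] -> total=9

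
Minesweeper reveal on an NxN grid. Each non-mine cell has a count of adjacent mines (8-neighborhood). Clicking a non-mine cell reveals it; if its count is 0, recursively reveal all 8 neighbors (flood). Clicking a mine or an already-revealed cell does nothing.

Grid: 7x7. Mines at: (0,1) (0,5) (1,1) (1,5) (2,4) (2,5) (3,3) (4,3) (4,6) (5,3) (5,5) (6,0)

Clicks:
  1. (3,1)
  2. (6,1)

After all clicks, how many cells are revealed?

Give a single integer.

Answer: 13

Derivation:
Click 1 (3,1) count=0: revealed 12 new [(2,0) (2,1) (2,2) (3,0) (3,1) (3,2) (4,0) (4,1) (4,2) (5,0) (5,1) (5,2)] -> total=12
Click 2 (6,1) count=1: revealed 1 new [(6,1)] -> total=13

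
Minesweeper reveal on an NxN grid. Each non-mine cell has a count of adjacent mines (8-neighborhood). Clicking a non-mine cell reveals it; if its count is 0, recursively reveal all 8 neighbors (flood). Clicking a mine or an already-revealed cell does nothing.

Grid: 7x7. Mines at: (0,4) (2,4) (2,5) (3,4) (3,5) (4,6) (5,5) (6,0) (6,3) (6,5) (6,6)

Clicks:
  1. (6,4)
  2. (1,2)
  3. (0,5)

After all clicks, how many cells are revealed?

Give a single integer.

Answer: 26

Derivation:
Click 1 (6,4) count=3: revealed 1 new [(6,4)] -> total=1
Click 2 (1,2) count=0: revealed 24 new [(0,0) (0,1) (0,2) (0,3) (1,0) (1,1) (1,2) (1,3) (2,0) (2,1) (2,2) (2,3) (3,0) (3,1) (3,2) (3,3) (4,0) (4,1) (4,2) (4,3) (5,0) (5,1) (5,2) (5,3)] -> total=25
Click 3 (0,5) count=1: revealed 1 new [(0,5)] -> total=26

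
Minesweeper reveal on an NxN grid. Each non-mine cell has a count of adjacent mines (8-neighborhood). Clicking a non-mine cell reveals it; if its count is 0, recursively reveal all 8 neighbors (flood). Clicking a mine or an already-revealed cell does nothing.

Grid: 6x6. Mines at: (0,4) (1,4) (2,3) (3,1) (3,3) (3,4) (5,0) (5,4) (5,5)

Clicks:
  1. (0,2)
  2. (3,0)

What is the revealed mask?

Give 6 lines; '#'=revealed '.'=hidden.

Click 1 (0,2) count=0: revealed 11 new [(0,0) (0,1) (0,2) (0,3) (1,0) (1,1) (1,2) (1,3) (2,0) (2,1) (2,2)] -> total=11
Click 2 (3,0) count=1: revealed 1 new [(3,0)] -> total=12

Answer: ####..
####..
###...
#.....
......
......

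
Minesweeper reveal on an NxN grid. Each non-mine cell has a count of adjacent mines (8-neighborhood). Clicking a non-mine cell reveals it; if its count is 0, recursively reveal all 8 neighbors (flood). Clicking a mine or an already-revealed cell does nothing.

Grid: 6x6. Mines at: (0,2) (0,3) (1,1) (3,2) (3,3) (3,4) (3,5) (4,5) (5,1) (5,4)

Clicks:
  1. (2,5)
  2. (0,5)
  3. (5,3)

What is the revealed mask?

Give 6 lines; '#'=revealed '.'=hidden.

Click 1 (2,5) count=2: revealed 1 new [(2,5)] -> total=1
Click 2 (0,5) count=0: revealed 5 new [(0,4) (0,5) (1,4) (1,5) (2,4)] -> total=6
Click 3 (5,3) count=1: revealed 1 new [(5,3)] -> total=7

Answer: ....##
....##
....##
......
......
...#..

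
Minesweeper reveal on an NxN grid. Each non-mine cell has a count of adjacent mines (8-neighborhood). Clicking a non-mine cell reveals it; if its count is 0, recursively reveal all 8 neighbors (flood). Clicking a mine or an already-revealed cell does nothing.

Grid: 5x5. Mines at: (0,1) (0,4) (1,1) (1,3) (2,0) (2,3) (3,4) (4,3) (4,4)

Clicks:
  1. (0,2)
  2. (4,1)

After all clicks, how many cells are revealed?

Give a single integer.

Answer: 7

Derivation:
Click 1 (0,2) count=3: revealed 1 new [(0,2)] -> total=1
Click 2 (4,1) count=0: revealed 6 new [(3,0) (3,1) (3,2) (4,0) (4,1) (4,2)] -> total=7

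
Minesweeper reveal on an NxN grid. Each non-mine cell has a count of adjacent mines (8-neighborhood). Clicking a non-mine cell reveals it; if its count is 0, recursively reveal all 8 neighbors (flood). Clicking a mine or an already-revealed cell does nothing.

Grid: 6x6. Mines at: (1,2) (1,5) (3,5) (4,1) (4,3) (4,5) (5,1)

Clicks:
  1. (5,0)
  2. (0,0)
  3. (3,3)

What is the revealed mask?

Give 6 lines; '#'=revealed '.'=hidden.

Click 1 (5,0) count=2: revealed 1 new [(5,0)] -> total=1
Click 2 (0,0) count=0: revealed 8 new [(0,0) (0,1) (1,0) (1,1) (2,0) (2,1) (3,0) (3,1)] -> total=9
Click 3 (3,3) count=1: revealed 1 new [(3,3)] -> total=10

Answer: ##....
##....
##....
##.#..
......
#.....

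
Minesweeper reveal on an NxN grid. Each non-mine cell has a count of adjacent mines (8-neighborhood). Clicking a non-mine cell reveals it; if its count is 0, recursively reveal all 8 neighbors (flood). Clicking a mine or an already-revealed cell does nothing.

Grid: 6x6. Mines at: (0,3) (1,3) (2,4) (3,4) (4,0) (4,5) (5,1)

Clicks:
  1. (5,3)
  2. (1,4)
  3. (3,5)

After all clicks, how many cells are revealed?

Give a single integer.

Click 1 (5,3) count=0: revealed 6 new [(4,2) (4,3) (4,4) (5,2) (5,3) (5,4)] -> total=6
Click 2 (1,4) count=3: revealed 1 new [(1,4)] -> total=7
Click 3 (3,5) count=3: revealed 1 new [(3,5)] -> total=8

Answer: 8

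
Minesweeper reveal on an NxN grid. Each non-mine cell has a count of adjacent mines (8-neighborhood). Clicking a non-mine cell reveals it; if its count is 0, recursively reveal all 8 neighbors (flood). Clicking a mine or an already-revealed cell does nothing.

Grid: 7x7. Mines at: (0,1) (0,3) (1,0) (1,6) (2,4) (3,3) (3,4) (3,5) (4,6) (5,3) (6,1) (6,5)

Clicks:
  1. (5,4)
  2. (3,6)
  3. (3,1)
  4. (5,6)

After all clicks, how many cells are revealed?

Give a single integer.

Click 1 (5,4) count=2: revealed 1 new [(5,4)] -> total=1
Click 2 (3,6) count=2: revealed 1 new [(3,6)] -> total=2
Click 3 (3,1) count=0: revealed 12 new [(2,0) (2,1) (2,2) (3,0) (3,1) (3,2) (4,0) (4,1) (4,2) (5,0) (5,1) (5,2)] -> total=14
Click 4 (5,6) count=2: revealed 1 new [(5,6)] -> total=15

Answer: 15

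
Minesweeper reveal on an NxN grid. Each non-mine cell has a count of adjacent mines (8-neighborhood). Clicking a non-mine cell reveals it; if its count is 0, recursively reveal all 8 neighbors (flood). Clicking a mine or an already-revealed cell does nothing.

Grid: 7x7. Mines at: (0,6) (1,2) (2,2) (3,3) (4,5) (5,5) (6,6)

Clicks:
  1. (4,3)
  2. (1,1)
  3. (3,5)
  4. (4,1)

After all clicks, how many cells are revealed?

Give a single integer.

Answer: 25

Derivation:
Click 1 (4,3) count=1: revealed 1 new [(4,3)] -> total=1
Click 2 (1,1) count=2: revealed 1 new [(1,1)] -> total=2
Click 3 (3,5) count=1: revealed 1 new [(3,5)] -> total=3
Click 4 (4,1) count=0: revealed 22 new [(0,0) (0,1) (1,0) (2,0) (2,1) (3,0) (3,1) (3,2) (4,0) (4,1) (4,2) (4,4) (5,0) (5,1) (5,2) (5,3) (5,4) (6,0) (6,1) (6,2) (6,3) (6,4)] -> total=25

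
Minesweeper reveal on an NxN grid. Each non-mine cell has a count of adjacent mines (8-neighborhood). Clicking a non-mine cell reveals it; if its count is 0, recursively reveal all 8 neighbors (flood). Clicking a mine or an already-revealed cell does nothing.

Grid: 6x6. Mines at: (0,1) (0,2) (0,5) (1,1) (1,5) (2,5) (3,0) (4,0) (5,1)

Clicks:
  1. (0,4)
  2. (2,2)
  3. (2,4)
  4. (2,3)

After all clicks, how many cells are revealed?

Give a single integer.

Answer: 22

Derivation:
Click 1 (0,4) count=2: revealed 1 new [(0,4)] -> total=1
Click 2 (2,2) count=1: revealed 1 new [(2,2)] -> total=2
Click 3 (2,4) count=2: revealed 1 new [(2,4)] -> total=3
Click 4 (2,3) count=0: revealed 19 new [(1,2) (1,3) (1,4) (2,1) (2,3) (3,1) (3,2) (3,3) (3,4) (3,5) (4,1) (4,2) (4,3) (4,4) (4,5) (5,2) (5,3) (5,4) (5,5)] -> total=22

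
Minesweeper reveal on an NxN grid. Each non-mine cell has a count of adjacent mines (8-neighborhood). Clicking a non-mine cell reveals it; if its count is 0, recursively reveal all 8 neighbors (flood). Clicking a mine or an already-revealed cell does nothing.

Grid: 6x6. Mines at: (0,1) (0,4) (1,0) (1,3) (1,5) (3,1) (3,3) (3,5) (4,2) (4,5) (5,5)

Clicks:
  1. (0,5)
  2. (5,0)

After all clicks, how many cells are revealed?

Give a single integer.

Click 1 (0,5) count=2: revealed 1 new [(0,5)] -> total=1
Click 2 (5,0) count=0: revealed 4 new [(4,0) (4,1) (5,0) (5,1)] -> total=5

Answer: 5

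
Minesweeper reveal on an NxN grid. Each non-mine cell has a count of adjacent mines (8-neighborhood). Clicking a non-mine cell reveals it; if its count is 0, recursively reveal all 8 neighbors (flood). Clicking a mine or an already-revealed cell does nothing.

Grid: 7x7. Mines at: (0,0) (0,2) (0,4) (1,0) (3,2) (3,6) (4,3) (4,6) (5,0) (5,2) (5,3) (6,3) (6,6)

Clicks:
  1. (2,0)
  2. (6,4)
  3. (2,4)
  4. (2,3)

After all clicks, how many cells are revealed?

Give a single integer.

Answer: 11

Derivation:
Click 1 (2,0) count=1: revealed 1 new [(2,0)] -> total=1
Click 2 (6,4) count=2: revealed 1 new [(6,4)] -> total=2
Click 3 (2,4) count=0: revealed 9 new [(1,3) (1,4) (1,5) (2,3) (2,4) (2,5) (3,3) (3,4) (3,5)] -> total=11
Click 4 (2,3) count=1: revealed 0 new [(none)] -> total=11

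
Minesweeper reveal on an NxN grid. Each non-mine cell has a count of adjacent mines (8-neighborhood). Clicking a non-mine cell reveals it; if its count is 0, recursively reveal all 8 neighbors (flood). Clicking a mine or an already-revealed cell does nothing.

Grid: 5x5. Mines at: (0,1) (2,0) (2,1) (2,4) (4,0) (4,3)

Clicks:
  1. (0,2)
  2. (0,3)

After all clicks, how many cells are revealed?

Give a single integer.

Answer: 6

Derivation:
Click 1 (0,2) count=1: revealed 1 new [(0,2)] -> total=1
Click 2 (0,3) count=0: revealed 5 new [(0,3) (0,4) (1,2) (1,3) (1,4)] -> total=6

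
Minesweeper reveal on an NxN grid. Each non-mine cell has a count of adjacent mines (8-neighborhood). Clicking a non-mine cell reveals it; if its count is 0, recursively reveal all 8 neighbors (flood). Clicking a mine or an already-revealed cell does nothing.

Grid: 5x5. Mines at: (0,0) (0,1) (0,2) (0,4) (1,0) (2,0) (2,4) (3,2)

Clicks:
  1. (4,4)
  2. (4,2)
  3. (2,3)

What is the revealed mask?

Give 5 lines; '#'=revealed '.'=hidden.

Answer: .....
.....
...#.
...##
..###

Derivation:
Click 1 (4,4) count=0: revealed 4 new [(3,3) (3,4) (4,3) (4,4)] -> total=4
Click 2 (4,2) count=1: revealed 1 new [(4,2)] -> total=5
Click 3 (2,3) count=2: revealed 1 new [(2,3)] -> total=6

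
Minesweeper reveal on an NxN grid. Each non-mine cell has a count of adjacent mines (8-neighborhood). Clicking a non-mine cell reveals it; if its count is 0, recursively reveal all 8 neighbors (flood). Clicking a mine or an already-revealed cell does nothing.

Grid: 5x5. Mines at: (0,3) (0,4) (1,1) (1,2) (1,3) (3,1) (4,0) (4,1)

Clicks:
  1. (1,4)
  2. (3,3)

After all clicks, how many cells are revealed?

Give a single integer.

Click 1 (1,4) count=3: revealed 1 new [(1,4)] -> total=1
Click 2 (3,3) count=0: revealed 9 new [(2,2) (2,3) (2,4) (3,2) (3,3) (3,4) (4,2) (4,3) (4,4)] -> total=10

Answer: 10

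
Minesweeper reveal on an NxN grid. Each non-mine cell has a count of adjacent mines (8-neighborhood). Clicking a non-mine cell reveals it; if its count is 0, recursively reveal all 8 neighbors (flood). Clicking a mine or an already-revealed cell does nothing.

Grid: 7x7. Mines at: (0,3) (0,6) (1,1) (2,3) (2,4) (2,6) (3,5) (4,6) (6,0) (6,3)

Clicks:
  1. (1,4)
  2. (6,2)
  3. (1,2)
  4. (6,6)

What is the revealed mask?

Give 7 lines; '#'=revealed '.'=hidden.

Answer: .......
..#.#..
.......
.......
.......
....###
..#.###

Derivation:
Click 1 (1,4) count=3: revealed 1 new [(1,4)] -> total=1
Click 2 (6,2) count=1: revealed 1 new [(6,2)] -> total=2
Click 3 (1,2) count=3: revealed 1 new [(1,2)] -> total=3
Click 4 (6,6) count=0: revealed 6 new [(5,4) (5,5) (5,6) (6,4) (6,5) (6,6)] -> total=9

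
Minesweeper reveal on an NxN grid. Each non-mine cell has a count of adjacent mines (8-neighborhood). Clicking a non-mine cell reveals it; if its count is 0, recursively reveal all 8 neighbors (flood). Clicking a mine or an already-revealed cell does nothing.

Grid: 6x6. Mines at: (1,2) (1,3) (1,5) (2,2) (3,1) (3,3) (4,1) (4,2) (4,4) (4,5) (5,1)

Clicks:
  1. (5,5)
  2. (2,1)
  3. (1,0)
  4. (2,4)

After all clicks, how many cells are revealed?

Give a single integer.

Click 1 (5,5) count=2: revealed 1 new [(5,5)] -> total=1
Click 2 (2,1) count=3: revealed 1 new [(2,1)] -> total=2
Click 3 (1,0) count=0: revealed 5 new [(0,0) (0,1) (1,0) (1,1) (2,0)] -> total=7
Click 4 (2,4) count=3: revealed 1 new [(2,4)] -> total=8

Answer: 8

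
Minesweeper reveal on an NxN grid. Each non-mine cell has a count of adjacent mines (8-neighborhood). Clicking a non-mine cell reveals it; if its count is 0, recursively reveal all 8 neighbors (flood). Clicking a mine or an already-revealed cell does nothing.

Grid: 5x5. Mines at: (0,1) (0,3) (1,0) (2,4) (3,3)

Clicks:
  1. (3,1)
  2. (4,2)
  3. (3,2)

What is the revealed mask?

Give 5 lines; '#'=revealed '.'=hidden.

Answer: .....
.....
###..
###..
###..

Derivation:
Click 1 (3,1) count=0: revealed 9 new [(2,0) (2,1) (2,2) (3,0) (3,1) (3,2) (4,0) (4,1) (4,2)] -> total=9
Click 2 (4,2) count=1: revealed 0 new [(none)] -> total=9
Click 3 (3,2) count=1: revealed 0 new [(none)] -> total=9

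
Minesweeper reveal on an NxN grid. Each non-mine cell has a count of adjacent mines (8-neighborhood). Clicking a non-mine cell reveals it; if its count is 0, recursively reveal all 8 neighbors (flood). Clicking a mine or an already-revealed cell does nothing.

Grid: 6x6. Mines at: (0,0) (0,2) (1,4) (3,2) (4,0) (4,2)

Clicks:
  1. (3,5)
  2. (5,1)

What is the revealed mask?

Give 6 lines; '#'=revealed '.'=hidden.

Click 1 (3,5) count=0: revealed 12 new [(2,3) (2,4) (2,5) (3,3) (3,4) (3,5) (4,3) (4,4) (4,5) (5,3) (5,4) (5,5)] -> total=12
Click 2 (5,1) count=2: revealed 1 new [(5,1)] -> total=13

Answer: ......
......
...###
...###
...###
.#.###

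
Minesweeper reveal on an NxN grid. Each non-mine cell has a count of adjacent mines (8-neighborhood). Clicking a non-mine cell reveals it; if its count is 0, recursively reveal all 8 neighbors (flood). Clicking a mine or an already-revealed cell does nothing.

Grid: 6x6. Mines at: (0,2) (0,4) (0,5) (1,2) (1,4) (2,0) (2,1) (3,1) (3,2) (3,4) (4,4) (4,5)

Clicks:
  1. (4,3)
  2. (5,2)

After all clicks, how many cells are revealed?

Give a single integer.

Click 1 (4,3) count=3: revealed 1 new [(4,3)] -> total=1
Click 2 (5,2) count=0: revealed 7 new [(4,0) (4,1) (4,2) (5,0) (5,1) (5,2) (5,3)] -> total=8

Answer: 8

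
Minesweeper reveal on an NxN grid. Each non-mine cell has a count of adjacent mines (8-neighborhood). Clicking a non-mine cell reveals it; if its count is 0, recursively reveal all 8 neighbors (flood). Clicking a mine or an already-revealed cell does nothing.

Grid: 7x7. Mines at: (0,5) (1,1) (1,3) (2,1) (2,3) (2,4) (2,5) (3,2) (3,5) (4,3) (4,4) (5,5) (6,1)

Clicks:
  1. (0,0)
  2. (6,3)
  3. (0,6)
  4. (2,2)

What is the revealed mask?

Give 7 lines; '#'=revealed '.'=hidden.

Click 1 (0,0) count=1: revealed 1 new [(0,0)] -> total=1
Click 2 (6,3) count=0: revealed 6 new [(5,2) (5,3) (5,4) (6,2) (6,3) (6,4)] -> total=7
Click 3 (0,6) count=1: revealed 1 new [(0,6)] -> total=8
Click 4 (2,2) count=5: revealed 1 new [(2,2)] -> total=9

Answer: #.....#
.......
..#....
.......
.......
..###..
..###..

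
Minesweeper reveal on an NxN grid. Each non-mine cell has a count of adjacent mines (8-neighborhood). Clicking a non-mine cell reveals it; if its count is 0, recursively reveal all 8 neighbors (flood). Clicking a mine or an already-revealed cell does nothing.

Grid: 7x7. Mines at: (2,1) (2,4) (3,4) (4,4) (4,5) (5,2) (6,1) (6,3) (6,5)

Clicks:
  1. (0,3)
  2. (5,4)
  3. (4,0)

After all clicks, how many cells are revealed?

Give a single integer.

Answer: 25

Derivation:
Click 1 (0,3) count=0: revealed 18 new [(0,0) (0,1) (0,2) (0,3) (0,4) (0,5) (0,6) (1,0) (1,1) (1,2) (1,3) (1,4) (1,5) (1,6) (2,5) (2,6) (3,5) (3,6)] -> total=18
Click 2 (5,4) count=4: revealed 1 new [(5,4)] -> total=19
Click 3 (4,0) count=0: revealed 6 new [(3,0) (3,1) (4,0) (4,1) (5,0) (5,1)] -> total=25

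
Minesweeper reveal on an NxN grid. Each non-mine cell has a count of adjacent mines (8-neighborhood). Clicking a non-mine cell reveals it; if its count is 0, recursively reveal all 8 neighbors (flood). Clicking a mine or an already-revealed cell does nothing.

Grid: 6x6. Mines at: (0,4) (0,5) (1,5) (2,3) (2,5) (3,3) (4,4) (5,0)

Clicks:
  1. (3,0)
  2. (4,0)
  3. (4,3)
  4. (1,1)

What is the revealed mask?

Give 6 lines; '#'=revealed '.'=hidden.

Answer: ####..
####..
###...
###...
####..
......

Derivation:
Click 1 (3,0) count=0: revealed 17 new [(0,0) (0,1) (0,2) (0,3) (1,0) (1,1) (1,2) (1,3) (2,0) (2,1) (2,2) (3,0) (3,1) (3,2) (4,0) (4,1) (4,2)] -> total=17
Click 2 (4,0) count=1: revealed 0 new [(none)] -> total=17
Click 3 (4,3) count=2: revealed 1 new [(4,3)] -> total=18
Click 4 (1,1) count=0: revealed 0 new [(none)] -> total=18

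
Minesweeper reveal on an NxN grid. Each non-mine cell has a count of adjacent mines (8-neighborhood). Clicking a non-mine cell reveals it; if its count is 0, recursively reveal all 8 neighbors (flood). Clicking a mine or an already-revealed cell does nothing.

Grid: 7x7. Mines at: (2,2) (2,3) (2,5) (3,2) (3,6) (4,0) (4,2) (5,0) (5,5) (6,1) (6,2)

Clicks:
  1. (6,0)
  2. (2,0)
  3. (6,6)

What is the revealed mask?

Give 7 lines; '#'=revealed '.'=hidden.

Answer: #######
#######
##.....
##.....
.......
.......
#.....#

Derivation:
Click 1 (6,0) count=2: revealed 1 new [(6,0)] -> total=1
Click 2 (2,0) count=0: revealed 18 new [(0,0) (0,1) (0,2) (0,3) (0,4) (0,5) (0,6) (1,0) (1,1) (1,2) (1,3) (1,4) (1,5) (1,6) (2,0) (2,1) (3,0) (3,1)] -> total=19
Click 3 (6,6) count=1: revealed 1 new [(6,6)] -> total=20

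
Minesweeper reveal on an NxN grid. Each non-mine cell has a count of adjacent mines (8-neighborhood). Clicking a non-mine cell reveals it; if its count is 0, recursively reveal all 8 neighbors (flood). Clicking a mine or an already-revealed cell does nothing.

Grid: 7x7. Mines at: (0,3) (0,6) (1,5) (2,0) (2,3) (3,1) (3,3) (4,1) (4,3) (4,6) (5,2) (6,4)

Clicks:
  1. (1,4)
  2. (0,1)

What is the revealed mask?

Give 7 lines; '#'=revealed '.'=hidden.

Click 1 (1,4) count=3: revealed 1 new [(1,4)] -> total=1
Click 2 (0,1) count=0: revealed 6 new [(0,0) (0,1) (0,2) (1,0) (1,1) (1,2)] -> total=7

Answer: ###....
###.#..
.......
.......
.......
.......
.......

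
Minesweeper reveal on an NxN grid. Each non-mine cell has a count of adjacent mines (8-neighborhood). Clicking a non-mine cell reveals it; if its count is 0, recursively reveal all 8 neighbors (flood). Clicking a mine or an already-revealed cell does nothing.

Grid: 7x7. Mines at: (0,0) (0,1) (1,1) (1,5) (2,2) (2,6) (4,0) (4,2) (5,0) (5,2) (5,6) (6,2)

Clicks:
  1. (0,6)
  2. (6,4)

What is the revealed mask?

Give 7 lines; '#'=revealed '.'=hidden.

Answer: ......#
.......
...###.
...###.
...###.
...###.
...###.

Derivation:
Click 1 (0,6) count=1: revealed 1 new [(0,6)] -> total=1
Click 2 (6,4) count=0: revealed 15 new [(2,3) (2,4) (2,5) (3,3) (3,4) (3,5) (4,3) (4,4) (4,5) (5,3) (5,4) (5,5) (6,3) (6,4) (6,5)] -> total=16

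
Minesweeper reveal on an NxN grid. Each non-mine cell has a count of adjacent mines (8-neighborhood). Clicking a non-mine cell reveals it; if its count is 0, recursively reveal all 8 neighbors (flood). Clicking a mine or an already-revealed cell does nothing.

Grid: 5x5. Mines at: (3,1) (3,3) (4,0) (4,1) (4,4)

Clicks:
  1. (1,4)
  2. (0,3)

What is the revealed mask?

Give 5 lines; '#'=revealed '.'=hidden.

Answer: #####
#####
#####
.....
.....

Derivation:
Click 1 (1,4) count=0: revealed 15 new [(0,0) (0,1) (0,2) (0,3) (0,4) (1,0) (1,1) (1,2) (1,3) (1,4) (2,0) (2,1) (2,2) (2,3) (2,4)] -> total=15
Click 2 (0,3) count=0: revealed 0 new [(none)] -> total=15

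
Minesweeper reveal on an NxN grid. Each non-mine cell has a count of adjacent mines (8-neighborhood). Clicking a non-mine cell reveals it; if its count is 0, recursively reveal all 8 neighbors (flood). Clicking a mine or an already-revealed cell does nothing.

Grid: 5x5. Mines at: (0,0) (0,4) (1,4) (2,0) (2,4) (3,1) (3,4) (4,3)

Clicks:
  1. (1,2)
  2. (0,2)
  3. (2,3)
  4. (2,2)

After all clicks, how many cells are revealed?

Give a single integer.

Answer: 9

Derivation:
Click 1 (1,2) count=0: revealed 9 new [(0,1) (0,2) (0,3) (1,1) (1,2) (1,3) (2,1) (2,2) (2,3)] -> total=9
Click 2 (0,2) count=0: revealed 0 new [(none)] -> total=9
Click 3 (2,3) count=3: revealed 0 new [(none)] -> total=9
Click 4 (2,2) count=1: revealed 0 new [(none)] -> total=9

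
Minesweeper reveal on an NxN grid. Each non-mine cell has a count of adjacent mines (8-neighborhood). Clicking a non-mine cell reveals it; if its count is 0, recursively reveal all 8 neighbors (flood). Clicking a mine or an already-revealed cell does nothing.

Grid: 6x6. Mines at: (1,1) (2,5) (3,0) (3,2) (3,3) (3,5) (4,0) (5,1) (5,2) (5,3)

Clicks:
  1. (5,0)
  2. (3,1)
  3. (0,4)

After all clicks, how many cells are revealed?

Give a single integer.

Answer: 13

Derivation:
Click 1 (5,0) count=2: revealed 1 new [(5,0)] -> total=1
Click 2 (3,1) count=3: revealed 1 new [(3,1)] -> total=2
Click 3 (0,4) count=0: revealed 11 new [(0,2) (0,3) (0,4) (0,5) (1,2) (1,3) (1,4) (1,5) (2,2) (2,3) (2,4)] -> total=13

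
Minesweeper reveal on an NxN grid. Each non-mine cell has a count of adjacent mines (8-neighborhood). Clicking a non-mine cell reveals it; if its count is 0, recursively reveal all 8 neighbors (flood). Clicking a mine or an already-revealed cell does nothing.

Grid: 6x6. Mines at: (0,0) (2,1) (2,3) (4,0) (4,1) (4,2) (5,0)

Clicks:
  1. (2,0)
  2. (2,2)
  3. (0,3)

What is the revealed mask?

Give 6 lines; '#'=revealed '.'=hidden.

Click 1 (2,0) count=1: revealed 1 new [(2,0)] -> total=1
Click 2 (2,2) count=2: revealed 1 new [(2,2)] -> total=2
Click 3 (0,3) count=0: revealed 21 new [(0,1) (0,2) (0,3) (0,4) (0,5) (1,1) (1,2) (1,3) (1,4) (1,5) (2,4) (2,5) (3,3) (3,4) (3,5) (4,3) (4,4) (4,5) (5,3) (5,4) (5,5)] -> total=23

Answer: .#####
.#####
#.#.##
...###
...###
...###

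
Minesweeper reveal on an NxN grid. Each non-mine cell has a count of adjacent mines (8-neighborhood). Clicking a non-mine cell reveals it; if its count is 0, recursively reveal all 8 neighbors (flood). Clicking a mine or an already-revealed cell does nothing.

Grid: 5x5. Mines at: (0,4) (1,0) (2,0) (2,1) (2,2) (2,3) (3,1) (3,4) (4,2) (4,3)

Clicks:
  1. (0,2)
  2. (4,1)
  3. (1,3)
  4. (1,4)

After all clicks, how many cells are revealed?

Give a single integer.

Answer: 8

Derivation:
Click 1 (0,2) count=0: revealed 6 new [(0,1) (0,2) (0,3) (1,1) (1,2) (1,3)] -> total=6
Click 2 (4,1) count=2: revealed 1 new [(4,1)] -> total=7
Click 3 (1,3) count=3: revealed 0 new [(none)] -> total=7
Click 4 (1,4) count=2: revealed 1 new [(1,4)] -> total=8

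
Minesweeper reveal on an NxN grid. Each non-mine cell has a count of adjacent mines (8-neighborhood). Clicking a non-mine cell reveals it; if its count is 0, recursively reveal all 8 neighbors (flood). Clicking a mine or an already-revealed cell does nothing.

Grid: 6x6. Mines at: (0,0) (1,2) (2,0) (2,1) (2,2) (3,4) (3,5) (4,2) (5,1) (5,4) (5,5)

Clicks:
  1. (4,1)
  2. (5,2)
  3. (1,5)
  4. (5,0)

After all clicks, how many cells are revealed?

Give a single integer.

Click 1 (4,1) count=2: revealed 1 new [(4,1)] -> total=1
Click 2 (5,2) count=2: revealed 1 new [(5,2)] -> total=2
Click 3 (1,5) count=0: revealed 9 new [(0,3) (0,4) (0,5) (1,3) (1,4) (1,5) (2,3) (2,4) (2,5)] -> total=11
Click 4 (5,0) count=1: revealed 1 new [(5,0)] -> total=12

Answer: 12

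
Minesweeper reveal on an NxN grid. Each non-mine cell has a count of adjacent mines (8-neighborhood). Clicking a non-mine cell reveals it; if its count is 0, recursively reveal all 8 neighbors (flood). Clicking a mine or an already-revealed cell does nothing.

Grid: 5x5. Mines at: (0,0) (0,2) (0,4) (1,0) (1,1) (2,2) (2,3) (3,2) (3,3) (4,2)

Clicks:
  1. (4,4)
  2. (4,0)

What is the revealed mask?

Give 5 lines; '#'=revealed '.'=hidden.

Click 1 (4,4) count=1: revealed 1 new [(4,4)] -> total=1
Click 2 (4,0) count=0: revealed 6 new [(2,0) (2,1) (3,0) (3,1) (4,0) (4,1)] -> total=7

Answer: .....
.....
##...
##...
##..#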